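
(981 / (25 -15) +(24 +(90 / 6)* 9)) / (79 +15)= 2571 / 940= 2.74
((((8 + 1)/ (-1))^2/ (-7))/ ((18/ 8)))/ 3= -12/ 7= -1.71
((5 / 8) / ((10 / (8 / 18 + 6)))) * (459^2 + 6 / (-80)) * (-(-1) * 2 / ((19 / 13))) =1059022783 / 9120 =116120.92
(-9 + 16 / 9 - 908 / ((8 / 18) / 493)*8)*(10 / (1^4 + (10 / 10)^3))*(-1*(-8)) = -2900735720 / 9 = -322303968.89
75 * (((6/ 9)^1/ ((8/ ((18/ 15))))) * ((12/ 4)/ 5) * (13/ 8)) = 117/ 16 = 7.31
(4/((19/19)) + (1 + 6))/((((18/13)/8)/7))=4004/9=444.89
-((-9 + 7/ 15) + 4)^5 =1453933568/ 759375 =1914.65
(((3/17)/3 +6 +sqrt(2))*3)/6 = sqrt(2)/2 +103/34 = 3.74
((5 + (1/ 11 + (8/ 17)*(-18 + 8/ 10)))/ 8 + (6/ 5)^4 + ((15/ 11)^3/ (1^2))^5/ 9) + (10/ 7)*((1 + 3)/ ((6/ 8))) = 19540245015820864774972/ 932048497800867129375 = 20.96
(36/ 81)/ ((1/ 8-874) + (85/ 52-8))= -416/ 823905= -0.00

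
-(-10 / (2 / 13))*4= 260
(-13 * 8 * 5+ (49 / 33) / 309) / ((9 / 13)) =-68931083 / 91773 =-751.10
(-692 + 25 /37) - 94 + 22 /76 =-1103759 /1406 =-785.03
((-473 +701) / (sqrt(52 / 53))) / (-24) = -19*sqrt(689) / 52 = -9.59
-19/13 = -1.46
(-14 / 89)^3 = -2744 / 704969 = -0.00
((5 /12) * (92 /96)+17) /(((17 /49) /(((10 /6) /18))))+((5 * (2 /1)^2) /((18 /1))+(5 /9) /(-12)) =1509215 /264384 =5.71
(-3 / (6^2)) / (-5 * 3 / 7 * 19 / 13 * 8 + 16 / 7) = 13 / 3552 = 0.00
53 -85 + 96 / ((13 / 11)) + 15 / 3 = 705 / 13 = 54.23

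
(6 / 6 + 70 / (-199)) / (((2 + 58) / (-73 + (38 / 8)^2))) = -34701 / 63680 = -0.54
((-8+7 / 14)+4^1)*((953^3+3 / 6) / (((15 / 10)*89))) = -12117324485 / 534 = -22691618.89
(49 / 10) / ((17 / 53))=2597 / 170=15.28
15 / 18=5 / 6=0.83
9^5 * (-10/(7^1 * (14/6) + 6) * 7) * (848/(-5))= 2103089184/67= 31389390.81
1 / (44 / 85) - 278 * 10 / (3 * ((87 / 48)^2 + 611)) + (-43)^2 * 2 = 76771589567 / 20757924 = 3698.42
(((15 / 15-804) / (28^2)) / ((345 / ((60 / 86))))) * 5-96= -37222063 / 387688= -96.01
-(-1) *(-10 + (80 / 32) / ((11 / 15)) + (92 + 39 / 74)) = 34976 / 407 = 85.94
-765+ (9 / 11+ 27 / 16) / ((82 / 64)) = -344133 / 451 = -763.04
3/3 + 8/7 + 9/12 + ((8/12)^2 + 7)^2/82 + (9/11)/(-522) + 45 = 1440655439/29663172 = 48.57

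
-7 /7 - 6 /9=-1.67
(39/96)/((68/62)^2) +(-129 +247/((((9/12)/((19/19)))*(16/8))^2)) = -6287179/332928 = -18.88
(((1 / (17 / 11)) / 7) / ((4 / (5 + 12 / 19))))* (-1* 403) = -474331 / 9044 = -52.45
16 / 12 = 4 / 3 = 1.33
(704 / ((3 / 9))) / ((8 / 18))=4752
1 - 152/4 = -37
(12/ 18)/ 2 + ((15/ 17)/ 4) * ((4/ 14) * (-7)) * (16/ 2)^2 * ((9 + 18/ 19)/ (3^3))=-9757/ 969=-10.07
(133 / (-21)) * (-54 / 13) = 342 / 13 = 26.31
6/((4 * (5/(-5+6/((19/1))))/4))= -534/95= -5.62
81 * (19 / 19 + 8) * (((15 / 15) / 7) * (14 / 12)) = 243 / 2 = 121.50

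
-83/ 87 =-0.95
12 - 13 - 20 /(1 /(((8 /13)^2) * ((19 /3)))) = -24827 /507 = -48.97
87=87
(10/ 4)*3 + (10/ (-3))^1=25/ 6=4.17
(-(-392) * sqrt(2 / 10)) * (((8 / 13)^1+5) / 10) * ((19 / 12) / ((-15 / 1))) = -67963 * sqrt(5) / 14625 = -10.39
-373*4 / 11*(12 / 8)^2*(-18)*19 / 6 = 191349 / 11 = 17395.36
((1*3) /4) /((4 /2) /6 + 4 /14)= 63 /52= 1.21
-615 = -615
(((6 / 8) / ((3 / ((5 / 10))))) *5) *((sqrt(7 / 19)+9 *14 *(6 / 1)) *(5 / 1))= 25 *sqrt(133) / 152+4725 / 2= 2364.40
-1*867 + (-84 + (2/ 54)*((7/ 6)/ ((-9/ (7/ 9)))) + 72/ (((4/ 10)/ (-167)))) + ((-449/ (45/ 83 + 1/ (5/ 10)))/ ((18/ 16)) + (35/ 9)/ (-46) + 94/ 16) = -7937770902197/ 254724264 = -31162.21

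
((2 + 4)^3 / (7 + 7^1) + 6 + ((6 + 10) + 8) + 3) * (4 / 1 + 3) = 339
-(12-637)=625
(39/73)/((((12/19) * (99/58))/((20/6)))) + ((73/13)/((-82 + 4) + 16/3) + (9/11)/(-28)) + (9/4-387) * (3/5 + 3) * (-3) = 17878911273089/4301076780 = 4156.85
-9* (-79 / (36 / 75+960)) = 1975 / 2668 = 0.74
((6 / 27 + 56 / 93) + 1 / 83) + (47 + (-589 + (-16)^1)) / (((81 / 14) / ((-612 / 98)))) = 97765495 / 162099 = 603.12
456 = 456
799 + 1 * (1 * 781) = 1580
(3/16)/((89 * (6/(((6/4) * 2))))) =3/2848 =0.00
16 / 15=1.07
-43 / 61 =-0.70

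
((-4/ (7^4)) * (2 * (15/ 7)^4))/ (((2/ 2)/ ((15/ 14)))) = -3037500/ 40353607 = -0.08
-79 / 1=-79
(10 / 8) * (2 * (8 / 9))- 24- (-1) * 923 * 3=2747.22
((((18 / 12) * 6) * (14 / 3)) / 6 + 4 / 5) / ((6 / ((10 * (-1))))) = -13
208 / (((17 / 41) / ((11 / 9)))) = 93808 / 153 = 613.12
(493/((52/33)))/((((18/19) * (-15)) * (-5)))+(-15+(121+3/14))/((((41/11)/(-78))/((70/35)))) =-29825224781/6715800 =-4441.05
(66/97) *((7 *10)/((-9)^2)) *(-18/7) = -440/291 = -1.51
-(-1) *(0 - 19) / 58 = -19 / 58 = -0.33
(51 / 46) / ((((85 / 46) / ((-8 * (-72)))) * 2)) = 172.80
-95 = -95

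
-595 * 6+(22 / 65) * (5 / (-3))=-139252 / 39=-3570.56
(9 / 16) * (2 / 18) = 1 / 16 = 0.06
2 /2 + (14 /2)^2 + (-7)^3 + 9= -284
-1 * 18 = -18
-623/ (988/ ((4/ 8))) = -623/ 1976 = -0.32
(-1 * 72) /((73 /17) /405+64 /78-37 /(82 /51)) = 528437520 /162796037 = 3.25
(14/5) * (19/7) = 38/5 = 7.60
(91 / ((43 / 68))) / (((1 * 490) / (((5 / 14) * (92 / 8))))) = 5083 / 4214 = 1.21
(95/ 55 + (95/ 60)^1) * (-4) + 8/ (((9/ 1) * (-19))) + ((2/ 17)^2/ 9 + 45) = 17239108/ 543609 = 31.71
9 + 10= 19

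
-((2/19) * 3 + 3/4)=-81/76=-1.07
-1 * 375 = -375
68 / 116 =17 / 29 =0.59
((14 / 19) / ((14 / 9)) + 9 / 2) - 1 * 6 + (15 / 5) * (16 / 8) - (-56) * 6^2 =76797 / 38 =2020.97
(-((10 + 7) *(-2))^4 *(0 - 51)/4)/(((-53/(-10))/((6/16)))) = 63893565/53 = 1205538.96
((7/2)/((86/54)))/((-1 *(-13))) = 189/1118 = 0.17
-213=-213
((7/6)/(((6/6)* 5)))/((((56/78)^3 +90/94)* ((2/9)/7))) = 409834971/74021980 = 5.54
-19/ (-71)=0.27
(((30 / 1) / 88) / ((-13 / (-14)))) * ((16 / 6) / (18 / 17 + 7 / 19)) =45220 / 65923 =0.69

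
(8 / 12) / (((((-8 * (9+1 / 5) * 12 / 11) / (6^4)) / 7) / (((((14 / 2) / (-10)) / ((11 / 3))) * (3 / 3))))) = 1323 / 92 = 14.38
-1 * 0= 0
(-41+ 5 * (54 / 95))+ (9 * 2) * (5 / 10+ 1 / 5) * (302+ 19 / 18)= 143653 / 38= 3780.34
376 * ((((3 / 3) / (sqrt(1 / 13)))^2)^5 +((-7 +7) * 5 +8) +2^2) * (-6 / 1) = -837664080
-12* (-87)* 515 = 537660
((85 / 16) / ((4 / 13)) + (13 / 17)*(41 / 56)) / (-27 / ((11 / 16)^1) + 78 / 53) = -26382499 / 55947136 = -0.47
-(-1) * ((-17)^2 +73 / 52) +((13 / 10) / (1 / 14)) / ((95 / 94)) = 308.41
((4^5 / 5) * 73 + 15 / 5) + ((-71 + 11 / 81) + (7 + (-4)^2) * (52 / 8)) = 12175949 / 810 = 15032.04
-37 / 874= -0.04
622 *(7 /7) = 622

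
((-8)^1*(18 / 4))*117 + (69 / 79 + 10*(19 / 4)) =-657853 / 158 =-4163.63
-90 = -90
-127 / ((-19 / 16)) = 2032 / 19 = 106.95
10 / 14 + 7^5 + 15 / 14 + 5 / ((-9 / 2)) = 2117767 / 126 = 16807.67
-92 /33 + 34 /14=-83 /231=-0.36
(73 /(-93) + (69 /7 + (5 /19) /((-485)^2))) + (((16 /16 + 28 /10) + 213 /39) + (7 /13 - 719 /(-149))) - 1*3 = 358910725930 /17340608229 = 20.70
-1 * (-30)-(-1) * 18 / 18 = 31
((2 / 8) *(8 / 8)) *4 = 1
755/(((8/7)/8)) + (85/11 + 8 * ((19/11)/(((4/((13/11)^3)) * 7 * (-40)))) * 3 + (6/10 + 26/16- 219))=4161702873/819896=5075.89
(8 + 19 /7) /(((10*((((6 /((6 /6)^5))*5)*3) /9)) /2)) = 3 /14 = 0.21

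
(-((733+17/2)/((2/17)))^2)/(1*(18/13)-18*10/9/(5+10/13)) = 123940931595/6496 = 19079576.91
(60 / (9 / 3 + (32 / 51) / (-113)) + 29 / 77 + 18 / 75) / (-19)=-686110559 / 631174775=-1.09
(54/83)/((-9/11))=-0.80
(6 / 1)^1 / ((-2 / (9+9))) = -54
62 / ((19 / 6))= 372 / 19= 19.58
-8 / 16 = -1 / 2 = -0.50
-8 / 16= -1 / 2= -0.50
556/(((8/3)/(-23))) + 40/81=-776791/162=-4795.01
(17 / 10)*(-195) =-663 / 2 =-331.50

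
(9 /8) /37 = 9 /296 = 0.03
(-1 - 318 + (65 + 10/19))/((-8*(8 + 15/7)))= 4214/1349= 3.12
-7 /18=-0.39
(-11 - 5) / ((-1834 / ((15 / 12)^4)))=625 / 29344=0.02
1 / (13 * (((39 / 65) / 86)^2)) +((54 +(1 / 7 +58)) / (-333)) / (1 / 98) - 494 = 506656 / 481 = 1053.34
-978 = -978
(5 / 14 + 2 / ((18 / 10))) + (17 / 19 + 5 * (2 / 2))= 17627 / 2394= 7.36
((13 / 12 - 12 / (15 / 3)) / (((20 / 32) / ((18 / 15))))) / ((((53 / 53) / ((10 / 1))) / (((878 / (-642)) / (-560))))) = -34681 / 561750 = -0.06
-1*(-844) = 844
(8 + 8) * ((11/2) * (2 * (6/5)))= 1056/5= 211.20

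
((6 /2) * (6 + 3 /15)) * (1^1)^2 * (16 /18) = 248 /15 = 16.53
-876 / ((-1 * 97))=876 / 97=9.03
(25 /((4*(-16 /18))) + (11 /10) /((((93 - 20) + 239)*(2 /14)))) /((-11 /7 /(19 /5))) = 5814893 /343200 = 16.94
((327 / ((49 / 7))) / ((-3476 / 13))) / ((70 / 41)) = -0.10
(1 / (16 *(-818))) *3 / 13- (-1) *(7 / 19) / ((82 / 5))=2975183 / 132542176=0.02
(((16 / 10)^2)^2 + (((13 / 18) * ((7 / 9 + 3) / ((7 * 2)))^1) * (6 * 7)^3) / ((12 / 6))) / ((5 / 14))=189679532 / 9375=20232.48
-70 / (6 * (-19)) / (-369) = -35 / 21033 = -0.00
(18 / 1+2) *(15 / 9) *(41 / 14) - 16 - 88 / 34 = 28214 / 357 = 79.03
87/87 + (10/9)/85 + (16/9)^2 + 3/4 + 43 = 263963/5508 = 47.92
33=33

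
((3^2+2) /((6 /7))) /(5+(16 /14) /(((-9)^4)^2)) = 7734060873 /3013270486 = 2.57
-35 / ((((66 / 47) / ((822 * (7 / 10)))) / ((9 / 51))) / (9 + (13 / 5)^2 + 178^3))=-14273332345.39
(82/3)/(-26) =-41/39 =-1.05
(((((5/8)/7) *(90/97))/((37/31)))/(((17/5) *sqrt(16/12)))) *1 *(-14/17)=-34875 *sqrt(3)/4148884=-0.01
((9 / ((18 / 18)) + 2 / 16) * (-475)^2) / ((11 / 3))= 49411875 / 88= 561498.58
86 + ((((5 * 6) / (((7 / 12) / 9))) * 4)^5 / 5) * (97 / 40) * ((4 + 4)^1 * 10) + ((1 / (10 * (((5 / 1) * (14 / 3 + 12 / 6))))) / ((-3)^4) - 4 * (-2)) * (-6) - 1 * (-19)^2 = 63836526363499536531008693 / 75631500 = 844046810700561757.09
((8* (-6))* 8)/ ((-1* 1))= 384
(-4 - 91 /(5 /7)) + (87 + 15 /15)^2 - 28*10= 36663 /5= 7332.60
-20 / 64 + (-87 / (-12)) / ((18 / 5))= 245 / 144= 1.70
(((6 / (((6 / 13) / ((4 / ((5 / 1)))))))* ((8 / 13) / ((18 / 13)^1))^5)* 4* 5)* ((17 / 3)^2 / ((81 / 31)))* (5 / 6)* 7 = 33393418240 / 129140163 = 258.58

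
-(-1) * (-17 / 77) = -17 / 77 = -0.22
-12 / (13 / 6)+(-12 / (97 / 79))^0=-59 / 13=-4.54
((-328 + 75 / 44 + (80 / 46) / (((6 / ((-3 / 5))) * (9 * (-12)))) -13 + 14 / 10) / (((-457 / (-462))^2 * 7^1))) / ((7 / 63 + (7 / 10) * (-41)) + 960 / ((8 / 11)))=-21327332334 / 558299532629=-0.04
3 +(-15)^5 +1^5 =-759371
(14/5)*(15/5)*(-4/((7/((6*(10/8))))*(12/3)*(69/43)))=-129/23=-5.61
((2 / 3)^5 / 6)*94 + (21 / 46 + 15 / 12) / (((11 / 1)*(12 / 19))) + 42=130754725 / 2950992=44.31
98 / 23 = 4.26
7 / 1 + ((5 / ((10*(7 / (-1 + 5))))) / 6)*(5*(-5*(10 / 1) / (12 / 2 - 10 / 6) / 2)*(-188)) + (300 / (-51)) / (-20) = 410784 / 1547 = 265.54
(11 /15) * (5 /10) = 11 /30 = 0.37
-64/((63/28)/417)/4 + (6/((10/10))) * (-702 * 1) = -21532/3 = -7177.33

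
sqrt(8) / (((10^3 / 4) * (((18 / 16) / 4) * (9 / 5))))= 32 * sqrt(2) / 2025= 0.02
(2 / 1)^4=16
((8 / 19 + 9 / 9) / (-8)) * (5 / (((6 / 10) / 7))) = -1575 / 152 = -10.36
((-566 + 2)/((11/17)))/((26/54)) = -258876/143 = -1810.32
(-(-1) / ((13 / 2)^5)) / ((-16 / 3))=-6 / 371293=-0.00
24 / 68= 6 / 17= 0.35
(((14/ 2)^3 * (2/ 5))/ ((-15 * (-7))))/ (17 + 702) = 98/ 53925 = 0.00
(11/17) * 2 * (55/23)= 1210/391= 3.09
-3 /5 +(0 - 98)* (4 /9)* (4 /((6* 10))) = -473 /135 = -3.50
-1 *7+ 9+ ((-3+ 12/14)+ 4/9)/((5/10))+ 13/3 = 185/63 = 2.94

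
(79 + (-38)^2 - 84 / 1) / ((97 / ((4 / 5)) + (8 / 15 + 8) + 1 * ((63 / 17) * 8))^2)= 1497135600 / 26444939161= 0.06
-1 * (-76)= 76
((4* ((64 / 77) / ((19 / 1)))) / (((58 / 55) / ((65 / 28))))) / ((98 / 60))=312000 / 1322951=0.24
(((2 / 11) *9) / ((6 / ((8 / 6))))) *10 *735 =29400 / 11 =2672.73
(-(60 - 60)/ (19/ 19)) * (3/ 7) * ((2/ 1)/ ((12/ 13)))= 0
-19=-19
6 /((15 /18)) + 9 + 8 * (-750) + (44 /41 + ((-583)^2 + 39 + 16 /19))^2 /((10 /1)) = 11555228746.15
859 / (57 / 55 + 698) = 47245 / 38447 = 1.23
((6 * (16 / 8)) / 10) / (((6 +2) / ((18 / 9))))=3 / 10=0.30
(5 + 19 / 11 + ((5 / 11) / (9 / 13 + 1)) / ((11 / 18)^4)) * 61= 935099134 / 1771561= 527.84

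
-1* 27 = -27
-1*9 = -9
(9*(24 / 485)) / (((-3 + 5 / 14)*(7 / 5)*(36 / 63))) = -756 / 3589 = -0.21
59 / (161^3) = 0.00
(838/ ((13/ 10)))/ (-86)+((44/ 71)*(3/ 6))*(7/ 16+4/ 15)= -34659619/ 4762680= -7.28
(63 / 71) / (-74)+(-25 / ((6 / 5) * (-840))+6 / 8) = 2019935 / 2648016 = 0.76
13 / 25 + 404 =10113 / 25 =404.52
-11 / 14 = -0.79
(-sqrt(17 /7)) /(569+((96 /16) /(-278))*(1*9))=-0.00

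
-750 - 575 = -1325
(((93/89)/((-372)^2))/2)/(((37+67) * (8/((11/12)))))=11/2644402176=0.00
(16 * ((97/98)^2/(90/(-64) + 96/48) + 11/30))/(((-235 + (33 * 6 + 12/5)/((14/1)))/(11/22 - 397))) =2188655417/37752981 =57.97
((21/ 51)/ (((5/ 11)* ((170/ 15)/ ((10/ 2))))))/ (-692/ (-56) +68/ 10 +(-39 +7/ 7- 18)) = -0.01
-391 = -391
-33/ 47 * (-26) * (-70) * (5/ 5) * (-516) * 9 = 5934439.15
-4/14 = -0.29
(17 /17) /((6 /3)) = 1 /2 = 0.50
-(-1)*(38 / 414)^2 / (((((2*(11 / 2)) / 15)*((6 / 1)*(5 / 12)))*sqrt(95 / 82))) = 38*sqrt(7790) / 785565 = 0.00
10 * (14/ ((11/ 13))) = 1820/ 11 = 165.45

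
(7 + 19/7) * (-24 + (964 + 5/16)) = 255765/28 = 9134.46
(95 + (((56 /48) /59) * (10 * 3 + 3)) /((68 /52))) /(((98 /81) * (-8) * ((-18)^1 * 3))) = 574713 /3145408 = 0.18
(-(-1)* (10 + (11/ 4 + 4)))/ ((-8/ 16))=-67/ 2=-33.50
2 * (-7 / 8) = -7 / 4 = -1.75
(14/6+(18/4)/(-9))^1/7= 11/42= 0.26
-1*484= -484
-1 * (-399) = 399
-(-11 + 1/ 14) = 153/ 14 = 10.93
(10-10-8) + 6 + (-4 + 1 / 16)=-95 / 16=-5.94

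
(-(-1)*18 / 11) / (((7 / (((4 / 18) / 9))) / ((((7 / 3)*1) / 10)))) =2 / 1485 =0.00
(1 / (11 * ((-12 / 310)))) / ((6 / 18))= -155 / 22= -7.05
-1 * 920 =-920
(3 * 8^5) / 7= 98304 / 7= 14043.43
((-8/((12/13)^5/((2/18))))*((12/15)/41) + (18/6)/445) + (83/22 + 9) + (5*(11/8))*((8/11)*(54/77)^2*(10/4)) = 18.90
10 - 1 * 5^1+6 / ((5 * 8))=103 / 20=5.15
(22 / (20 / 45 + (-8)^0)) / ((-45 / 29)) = -638 / 65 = -9.82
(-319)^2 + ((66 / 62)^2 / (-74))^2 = 514625831739877 / 5057200996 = 101761.00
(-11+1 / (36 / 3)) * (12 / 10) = -131 / 10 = -13.10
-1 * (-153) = 153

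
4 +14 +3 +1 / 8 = 169 / 8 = 21.12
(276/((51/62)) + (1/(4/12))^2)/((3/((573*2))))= 131610.24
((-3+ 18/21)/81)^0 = 1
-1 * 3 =-3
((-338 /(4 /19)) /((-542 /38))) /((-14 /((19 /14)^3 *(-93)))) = 38916847983 /20821472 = 1869.07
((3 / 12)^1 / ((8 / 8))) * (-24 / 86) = -3 / 43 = -0.07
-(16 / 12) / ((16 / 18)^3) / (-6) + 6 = 1617 / 256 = 6.32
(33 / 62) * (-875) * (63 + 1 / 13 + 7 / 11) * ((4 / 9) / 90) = -531475 / 3627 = -146.53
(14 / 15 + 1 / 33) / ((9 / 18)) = 106 / 55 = 1.93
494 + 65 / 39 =1487 / 3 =495.67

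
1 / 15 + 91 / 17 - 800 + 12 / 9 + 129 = -56461 / 85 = -664.25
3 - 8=-5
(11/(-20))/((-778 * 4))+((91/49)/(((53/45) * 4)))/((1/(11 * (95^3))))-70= 3717725.23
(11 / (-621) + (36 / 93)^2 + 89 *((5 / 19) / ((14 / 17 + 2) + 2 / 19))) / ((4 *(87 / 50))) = 1.17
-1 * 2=-2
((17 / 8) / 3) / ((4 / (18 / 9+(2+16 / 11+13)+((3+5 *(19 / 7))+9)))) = 9605 / 1232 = 7.80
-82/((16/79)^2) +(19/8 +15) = -253657/128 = -1981.70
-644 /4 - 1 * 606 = -767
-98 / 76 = -1.29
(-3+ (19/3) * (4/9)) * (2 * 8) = -80/27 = -2.96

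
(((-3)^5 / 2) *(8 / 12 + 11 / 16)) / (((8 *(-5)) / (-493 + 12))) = -506493 / 256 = -1978.49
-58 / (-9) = 58 / 9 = 6.44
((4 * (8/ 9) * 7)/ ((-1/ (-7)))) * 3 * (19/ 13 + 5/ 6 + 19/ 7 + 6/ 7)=358736/ 117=3066.12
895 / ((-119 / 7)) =-52.65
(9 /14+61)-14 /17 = 14475 /238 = 60.82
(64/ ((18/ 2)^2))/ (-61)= -64/ 4941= -0.01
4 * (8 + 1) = 36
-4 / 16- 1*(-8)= 7.75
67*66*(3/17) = 13266/17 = 780.35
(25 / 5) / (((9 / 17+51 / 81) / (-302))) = -346545 / 266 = -1302.80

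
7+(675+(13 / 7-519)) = 1154 / 7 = 164.86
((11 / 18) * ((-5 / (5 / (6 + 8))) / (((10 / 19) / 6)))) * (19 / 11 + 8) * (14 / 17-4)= 256158 / 85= 3013.62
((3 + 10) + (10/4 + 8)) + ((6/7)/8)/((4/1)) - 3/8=2593/112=23.15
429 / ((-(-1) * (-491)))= -0.87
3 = 3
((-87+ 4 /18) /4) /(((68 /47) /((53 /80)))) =-1945471 /195840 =-9.93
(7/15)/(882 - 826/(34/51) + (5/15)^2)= -21/16060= -0.00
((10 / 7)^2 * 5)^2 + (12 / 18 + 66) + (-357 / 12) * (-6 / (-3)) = 1603243 / 14406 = 111.29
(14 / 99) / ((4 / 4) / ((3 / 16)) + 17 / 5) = 70 / 4323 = 0.02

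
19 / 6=3.17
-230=-230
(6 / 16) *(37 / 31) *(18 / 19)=999 / 2356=0.42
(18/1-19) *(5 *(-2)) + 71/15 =221/15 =14.73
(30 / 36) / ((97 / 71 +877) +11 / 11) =71 / 74922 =0.00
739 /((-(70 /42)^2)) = -6651 /25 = -266.04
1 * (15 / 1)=15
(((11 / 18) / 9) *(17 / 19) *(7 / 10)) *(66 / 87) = 14399 / 446310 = 0.03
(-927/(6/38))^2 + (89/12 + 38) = 413624237/12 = 34468686.42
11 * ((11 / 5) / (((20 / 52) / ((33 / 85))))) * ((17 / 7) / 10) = 51909 / 8750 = 5.93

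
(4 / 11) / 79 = 4 / 869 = 0.00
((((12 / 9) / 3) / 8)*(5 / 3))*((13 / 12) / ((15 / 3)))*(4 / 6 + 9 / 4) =455 / 7776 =0.06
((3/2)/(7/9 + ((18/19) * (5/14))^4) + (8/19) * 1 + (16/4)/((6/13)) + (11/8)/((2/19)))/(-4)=-6105539557753/1015608066432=-6.01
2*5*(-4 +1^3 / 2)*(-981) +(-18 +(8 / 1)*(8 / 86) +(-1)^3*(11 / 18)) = 26561461 / 774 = 34317.13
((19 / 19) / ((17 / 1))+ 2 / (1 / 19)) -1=630 / 17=37.06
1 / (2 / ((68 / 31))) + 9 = 313 / 31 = 10.10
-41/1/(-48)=41/48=0.85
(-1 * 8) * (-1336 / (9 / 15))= 53440 / 3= 17813.33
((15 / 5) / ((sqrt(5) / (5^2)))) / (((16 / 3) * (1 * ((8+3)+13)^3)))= 5 * sqrt(5) / 24576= 0.00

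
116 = 116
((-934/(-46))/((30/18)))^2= 1962801/13225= 148.42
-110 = -110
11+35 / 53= 618 / 53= 11.66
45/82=0.55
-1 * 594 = -594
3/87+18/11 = 533/319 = 1.67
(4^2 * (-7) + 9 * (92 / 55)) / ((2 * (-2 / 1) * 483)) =1333 / 26565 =0.05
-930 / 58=-465 / 29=-16.03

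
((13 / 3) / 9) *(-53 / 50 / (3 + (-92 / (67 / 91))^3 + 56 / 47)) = 9739608229 / 37232170300185750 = 0.00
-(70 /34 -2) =-1 /17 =-0.06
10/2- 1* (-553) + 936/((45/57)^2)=51494/25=2059.76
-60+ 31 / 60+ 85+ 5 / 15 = 517 / 20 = 25.85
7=7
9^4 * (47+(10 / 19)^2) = 111976587 / 361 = 310184.45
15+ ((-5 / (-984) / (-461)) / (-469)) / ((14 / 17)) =44677427845 / 2978495184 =15.00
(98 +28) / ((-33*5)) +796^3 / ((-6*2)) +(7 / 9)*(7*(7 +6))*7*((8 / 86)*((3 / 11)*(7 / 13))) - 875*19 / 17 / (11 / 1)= -5069441723611 / 120615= -42029944.23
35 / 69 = 0.51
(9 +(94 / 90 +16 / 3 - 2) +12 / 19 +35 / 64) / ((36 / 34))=13540789 / 984960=13.75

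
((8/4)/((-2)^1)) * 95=-95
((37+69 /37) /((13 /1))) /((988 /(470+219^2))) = 1832731 /12506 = 146.55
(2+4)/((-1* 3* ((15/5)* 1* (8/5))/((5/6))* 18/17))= -425/1296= -0.33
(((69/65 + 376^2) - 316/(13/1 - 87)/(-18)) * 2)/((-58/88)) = -269288919856/627705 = -429005.54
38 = 38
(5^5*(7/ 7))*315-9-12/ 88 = 21656049/ 22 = 984365.86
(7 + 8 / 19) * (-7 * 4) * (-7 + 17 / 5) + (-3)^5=47979 / 95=505.04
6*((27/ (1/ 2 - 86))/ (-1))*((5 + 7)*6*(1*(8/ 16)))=1296/ 19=68.21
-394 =-394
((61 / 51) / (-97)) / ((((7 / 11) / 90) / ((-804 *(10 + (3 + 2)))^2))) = -2927779668000 / 11543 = -253641139.05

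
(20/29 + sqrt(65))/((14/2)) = 20/203 + sqrt(65)/7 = 1.25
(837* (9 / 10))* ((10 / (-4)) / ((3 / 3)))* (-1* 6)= 11299.50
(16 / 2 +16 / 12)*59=1652 / 3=550.67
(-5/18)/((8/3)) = -5/48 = -0.10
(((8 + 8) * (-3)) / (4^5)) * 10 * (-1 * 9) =135 / 32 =4.22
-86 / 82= -43 / 41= -1.05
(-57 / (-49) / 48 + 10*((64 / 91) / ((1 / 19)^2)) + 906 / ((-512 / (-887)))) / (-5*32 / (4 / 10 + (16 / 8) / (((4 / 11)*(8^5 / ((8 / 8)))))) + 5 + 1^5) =-87852629926353 / 8421370420736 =-10.43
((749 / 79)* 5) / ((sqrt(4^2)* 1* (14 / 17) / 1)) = 9095 / 632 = 14.39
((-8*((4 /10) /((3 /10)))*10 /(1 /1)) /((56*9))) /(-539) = 40 /101871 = 0.00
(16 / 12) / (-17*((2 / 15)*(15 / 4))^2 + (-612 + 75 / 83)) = -1328 / 612885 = -0.00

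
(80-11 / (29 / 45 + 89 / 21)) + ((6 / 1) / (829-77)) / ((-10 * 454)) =102059651693 / 1312713760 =77.75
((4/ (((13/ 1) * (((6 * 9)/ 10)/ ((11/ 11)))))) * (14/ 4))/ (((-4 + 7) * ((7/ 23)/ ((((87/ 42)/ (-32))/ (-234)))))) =3335/ 55194048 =0.00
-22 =-22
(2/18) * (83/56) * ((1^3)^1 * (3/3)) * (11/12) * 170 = 77605/3024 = 25.66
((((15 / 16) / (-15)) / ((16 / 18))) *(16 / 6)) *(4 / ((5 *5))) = -0.03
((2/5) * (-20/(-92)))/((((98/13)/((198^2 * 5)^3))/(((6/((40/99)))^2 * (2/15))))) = 2878963446615110712/1127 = 2554537219711722.02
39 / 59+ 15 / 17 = 1548 / 1003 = 1.54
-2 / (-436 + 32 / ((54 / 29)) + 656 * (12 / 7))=-189 / 66694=-0.00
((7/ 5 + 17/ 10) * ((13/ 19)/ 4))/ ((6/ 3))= 403/ 1520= 0.27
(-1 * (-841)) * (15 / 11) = 12615 / 11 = 1146.82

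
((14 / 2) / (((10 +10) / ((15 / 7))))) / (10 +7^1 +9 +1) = 1 / 36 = 0.03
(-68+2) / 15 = -22 / 5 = -4.40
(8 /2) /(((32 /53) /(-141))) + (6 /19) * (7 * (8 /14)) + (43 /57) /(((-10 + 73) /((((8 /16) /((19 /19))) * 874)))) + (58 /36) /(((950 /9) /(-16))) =-666398567 /718200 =-927.87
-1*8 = -8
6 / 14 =3 / 7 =0.43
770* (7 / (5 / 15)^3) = 145530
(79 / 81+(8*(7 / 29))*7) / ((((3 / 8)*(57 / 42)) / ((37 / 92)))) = 35268548 / 3079539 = 11.45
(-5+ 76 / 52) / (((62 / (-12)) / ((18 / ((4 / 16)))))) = 19872 / 403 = 49.31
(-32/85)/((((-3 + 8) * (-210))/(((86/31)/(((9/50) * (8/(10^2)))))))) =6880/99603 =0.07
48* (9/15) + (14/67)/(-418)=2016397/70015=28.80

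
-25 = -25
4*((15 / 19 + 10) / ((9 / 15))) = 4100 / 57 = 71.93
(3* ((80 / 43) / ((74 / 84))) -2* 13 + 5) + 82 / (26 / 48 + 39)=-19010031 / 1509859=-12.59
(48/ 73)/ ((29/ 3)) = 144/ 2117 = 0.07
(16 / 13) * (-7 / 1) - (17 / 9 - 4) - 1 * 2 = -995 / 117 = -8.50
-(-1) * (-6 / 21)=-2 / 7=-0.29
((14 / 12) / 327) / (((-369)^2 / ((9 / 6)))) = 7 / 178098588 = 0.00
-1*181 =-181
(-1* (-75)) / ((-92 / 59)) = -4425 / 92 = -48.10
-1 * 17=-17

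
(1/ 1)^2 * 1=1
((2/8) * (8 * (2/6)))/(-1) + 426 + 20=445.33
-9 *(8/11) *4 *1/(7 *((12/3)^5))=-9/2464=-0.00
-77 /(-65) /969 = 77 /62985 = 0.00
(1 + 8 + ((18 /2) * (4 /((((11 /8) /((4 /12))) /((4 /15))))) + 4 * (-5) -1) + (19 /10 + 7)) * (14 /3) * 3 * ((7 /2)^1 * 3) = -2499 /22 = -113.59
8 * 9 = 72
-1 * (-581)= 581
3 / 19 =0.16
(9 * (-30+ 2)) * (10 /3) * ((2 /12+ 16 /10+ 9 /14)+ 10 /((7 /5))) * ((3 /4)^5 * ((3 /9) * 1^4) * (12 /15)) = -81243 /160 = -507.77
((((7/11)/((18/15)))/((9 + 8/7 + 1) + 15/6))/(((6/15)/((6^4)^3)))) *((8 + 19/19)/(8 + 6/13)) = 5199788805120/23111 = 224991943.45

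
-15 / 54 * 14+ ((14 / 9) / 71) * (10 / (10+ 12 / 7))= -101395 / 26199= -3.87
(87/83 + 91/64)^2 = 172160641/28217344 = 6.10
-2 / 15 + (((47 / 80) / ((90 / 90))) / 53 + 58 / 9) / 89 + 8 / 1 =26963431 / 3396240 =7.94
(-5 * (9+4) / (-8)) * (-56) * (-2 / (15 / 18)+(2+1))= -273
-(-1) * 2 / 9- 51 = -457 / 9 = -50.78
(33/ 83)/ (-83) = -33/ 6889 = -0.00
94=94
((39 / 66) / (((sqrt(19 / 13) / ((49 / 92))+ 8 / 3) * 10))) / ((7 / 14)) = 1217307 / 7566460 - 131859 * sqrt(247) / 15132920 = 0.02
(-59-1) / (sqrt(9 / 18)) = -60 * sqrt(2) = -84.85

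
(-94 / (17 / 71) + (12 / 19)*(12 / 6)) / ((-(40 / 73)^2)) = 336787471 / 258400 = 1303.36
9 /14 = 0.64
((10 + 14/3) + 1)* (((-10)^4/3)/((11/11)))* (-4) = -1880000/9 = -208888.89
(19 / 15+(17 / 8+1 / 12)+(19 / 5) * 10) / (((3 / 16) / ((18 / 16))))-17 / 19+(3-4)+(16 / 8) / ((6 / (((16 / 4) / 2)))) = 247.62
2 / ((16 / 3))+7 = 59 / 8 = 7.38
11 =11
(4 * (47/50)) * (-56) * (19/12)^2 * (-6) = 237538/75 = 3167.17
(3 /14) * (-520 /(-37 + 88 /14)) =156 /43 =3.63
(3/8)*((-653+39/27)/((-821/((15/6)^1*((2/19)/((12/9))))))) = 3665/62396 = 0.06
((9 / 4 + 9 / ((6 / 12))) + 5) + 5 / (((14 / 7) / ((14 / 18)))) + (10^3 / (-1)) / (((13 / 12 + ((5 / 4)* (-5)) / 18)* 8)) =-272113 / 1908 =-142.62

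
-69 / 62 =-1.11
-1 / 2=-0.50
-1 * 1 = -1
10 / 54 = 5 / 27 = 0.19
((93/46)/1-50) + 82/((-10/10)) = -5979/46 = -129.98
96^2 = 9216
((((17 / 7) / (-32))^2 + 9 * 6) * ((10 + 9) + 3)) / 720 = 29807723 / 18063360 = 1.65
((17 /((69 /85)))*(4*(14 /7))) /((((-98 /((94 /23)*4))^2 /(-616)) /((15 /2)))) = -89886860800 /4173281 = -21538.66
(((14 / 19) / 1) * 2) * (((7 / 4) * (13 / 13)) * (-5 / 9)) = -245 / 171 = -1.43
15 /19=0.79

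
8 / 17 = 0.47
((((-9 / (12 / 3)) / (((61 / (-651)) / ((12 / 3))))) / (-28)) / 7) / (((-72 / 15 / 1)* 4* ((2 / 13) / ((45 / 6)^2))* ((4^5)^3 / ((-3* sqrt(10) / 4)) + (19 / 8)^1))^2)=-528392826115333548500878375078125 / 609434764785444835668476212050411073976541196288 - 428008080015360000000* sqrt(10) / 148787784371446493083124075207619891107554003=-0.00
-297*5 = -1485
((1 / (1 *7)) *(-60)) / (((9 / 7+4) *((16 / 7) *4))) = -105 / 592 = -0.18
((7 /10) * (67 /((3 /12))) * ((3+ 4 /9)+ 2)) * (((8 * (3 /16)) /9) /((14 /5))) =3283 /54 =60.80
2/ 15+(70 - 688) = -9268/ 15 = -617.87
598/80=299/40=7.48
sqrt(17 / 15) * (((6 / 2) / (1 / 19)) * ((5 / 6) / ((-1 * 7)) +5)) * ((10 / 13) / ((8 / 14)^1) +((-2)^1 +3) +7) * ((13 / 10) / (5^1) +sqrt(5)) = 63099 * sqrt(255) / 1400 +315495 * sqrt(51) / 364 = 6909.52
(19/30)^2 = 361/900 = 0.40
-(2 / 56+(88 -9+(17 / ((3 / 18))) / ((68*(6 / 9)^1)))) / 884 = -569 / 6188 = -0.09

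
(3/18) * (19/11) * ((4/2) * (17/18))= 323/594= 0.54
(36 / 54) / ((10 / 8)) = 8 / 15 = 0.53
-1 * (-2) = 2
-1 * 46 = -46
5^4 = 625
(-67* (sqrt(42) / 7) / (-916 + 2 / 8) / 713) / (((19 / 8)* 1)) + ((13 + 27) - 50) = -10 + 2144* sqrt(42) / 347358627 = -10.00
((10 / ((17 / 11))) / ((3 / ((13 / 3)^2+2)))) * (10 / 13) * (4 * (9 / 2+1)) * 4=1064800 / 351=3033.62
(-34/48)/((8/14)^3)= -5831/1536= -3.80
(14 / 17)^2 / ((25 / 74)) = 14504 / 7225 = 2.01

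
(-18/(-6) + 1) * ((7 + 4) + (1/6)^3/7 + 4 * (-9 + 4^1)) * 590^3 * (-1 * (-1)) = -1397296026500/189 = -7393100669.31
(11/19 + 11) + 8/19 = 12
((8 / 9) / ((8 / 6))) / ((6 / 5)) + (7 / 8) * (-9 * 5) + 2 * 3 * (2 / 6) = -2651 / 72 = -36.82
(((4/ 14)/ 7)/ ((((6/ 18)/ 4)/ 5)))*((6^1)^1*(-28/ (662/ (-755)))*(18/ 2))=9784800/ 2317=4223.05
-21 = -21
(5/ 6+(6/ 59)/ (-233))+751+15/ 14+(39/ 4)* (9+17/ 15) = 1229379833/ 1443435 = 851.70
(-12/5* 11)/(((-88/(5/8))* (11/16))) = 3/11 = 0.27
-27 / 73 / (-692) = 0.00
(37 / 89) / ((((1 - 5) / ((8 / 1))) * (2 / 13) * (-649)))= 481 / 57761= 0.01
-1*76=-76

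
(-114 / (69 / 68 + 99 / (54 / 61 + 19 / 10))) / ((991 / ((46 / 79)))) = -201949936 / 110224414013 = -0.00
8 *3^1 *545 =13080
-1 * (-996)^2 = -992016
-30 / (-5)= 6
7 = 7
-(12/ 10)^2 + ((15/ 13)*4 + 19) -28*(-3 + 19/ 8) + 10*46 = 324789/ 650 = 499.68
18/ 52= 9/ 26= 0.35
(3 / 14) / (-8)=-3 / 112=-0.03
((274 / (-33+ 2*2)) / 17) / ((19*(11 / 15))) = -4110 / 103037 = -0.04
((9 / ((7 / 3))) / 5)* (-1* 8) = -216 / 35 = -6.17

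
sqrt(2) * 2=2 * sqrt(2)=2.83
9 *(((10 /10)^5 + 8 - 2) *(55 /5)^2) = 7623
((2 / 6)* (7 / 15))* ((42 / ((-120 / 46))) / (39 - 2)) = -0.07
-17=-17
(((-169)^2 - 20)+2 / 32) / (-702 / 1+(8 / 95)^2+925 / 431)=-592097660725 / 14518647152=-40.78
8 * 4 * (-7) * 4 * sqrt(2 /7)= -128 * sqrt(14)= -478.93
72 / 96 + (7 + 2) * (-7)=-249 / 4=-62.25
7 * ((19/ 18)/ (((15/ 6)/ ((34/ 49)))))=646/ 315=2.05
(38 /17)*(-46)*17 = -1748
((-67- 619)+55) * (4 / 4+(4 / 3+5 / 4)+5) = -64993 / 12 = -5416.08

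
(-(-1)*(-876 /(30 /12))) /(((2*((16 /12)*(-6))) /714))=78183 /5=15636.60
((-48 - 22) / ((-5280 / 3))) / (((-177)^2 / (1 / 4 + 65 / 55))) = 49 / 26956864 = 0.00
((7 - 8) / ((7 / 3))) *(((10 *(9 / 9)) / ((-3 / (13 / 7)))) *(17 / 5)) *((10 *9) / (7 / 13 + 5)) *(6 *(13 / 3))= 186745 / 49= 3811.12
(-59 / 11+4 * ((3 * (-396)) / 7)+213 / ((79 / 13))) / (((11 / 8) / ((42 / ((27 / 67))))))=-4233222944 / 86031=-49205.79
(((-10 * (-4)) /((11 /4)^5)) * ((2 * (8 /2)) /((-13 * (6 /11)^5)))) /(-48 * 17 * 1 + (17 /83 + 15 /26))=1699840 /427495563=0.00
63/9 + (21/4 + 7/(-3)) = 9.92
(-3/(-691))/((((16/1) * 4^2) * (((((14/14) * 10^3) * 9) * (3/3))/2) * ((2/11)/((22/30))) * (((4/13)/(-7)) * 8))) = -11011/254730240000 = -0.00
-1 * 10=-10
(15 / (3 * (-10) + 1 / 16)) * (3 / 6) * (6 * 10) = -7200 / 479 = -15.03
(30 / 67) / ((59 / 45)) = 1350 / 3953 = 0.34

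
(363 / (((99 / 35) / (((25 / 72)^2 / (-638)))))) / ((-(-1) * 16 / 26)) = -284375 / 7216128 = -0.04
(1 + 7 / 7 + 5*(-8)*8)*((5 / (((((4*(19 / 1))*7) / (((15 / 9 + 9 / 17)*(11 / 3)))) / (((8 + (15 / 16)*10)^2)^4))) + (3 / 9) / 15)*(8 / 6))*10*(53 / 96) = -107647224083150872859803 / 73157050368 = -1471453859083.38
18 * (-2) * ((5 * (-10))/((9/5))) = 1000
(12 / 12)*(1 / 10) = 1 / 10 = 0.10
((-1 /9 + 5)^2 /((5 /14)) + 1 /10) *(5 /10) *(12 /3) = 54289 /405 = 134.05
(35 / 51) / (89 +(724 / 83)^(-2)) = 18346160 / 2379586203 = 0.01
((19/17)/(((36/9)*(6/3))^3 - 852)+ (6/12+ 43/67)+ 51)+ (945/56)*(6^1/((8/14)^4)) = 1001.75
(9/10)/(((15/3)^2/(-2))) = -9/125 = -0.07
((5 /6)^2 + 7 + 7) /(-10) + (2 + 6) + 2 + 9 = 6311 /360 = 17.53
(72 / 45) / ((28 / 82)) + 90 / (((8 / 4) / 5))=8039 / 35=229.69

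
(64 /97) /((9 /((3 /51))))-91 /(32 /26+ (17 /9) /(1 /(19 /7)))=-1105751641 /77277087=-14.31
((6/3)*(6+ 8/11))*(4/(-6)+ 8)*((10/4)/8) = 185/6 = 30.83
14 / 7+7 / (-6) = 0.83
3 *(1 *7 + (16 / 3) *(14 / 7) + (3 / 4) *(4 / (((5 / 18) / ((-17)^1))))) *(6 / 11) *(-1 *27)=403218 / 55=7331.24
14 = 14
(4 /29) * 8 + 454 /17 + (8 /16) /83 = 2276353 /81838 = 27.82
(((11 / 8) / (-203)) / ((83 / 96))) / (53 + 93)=-66 / 1229977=-0.00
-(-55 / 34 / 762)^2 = -3025 / 671224464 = -0.00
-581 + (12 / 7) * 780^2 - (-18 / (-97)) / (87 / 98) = 20525705813 / 19691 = 1042390.22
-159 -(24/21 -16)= -1009/7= -144.14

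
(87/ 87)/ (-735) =-1/ 735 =-0.00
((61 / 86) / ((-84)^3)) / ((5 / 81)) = -183 / 9439360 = -0.00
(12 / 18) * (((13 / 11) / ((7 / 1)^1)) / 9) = 26 / 2079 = 0.01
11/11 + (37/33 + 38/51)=2.87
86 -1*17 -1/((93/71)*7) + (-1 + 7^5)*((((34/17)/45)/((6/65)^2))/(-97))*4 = -2015269156/568323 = -3545.99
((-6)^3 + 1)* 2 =-430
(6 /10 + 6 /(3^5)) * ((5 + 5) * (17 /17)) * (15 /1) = 2530 /27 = 93.70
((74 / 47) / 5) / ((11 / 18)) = 1332 / 2585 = 0.52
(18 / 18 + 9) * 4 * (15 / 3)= 200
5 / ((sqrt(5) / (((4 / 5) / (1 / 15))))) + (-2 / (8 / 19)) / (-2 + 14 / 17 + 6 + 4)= -323 / 600 + 12 * sqrt(5)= 26.29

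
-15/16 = -0.94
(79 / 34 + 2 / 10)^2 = 184041 / 28900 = 6.37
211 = 211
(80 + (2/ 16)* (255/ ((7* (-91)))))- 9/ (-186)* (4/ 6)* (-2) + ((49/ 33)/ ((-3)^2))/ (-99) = 79.88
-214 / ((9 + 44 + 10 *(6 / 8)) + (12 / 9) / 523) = -671532 / 189857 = -3.54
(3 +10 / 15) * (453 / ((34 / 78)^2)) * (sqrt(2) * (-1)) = -2526381 * sqrt(2) / 289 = -12362.78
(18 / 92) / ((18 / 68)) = 17 / 23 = 0.74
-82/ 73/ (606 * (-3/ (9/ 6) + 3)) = -41/ 22119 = -0.00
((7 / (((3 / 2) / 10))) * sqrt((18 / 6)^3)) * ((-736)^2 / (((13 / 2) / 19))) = 2881822720 * sqrt(3) / 13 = 383958720.73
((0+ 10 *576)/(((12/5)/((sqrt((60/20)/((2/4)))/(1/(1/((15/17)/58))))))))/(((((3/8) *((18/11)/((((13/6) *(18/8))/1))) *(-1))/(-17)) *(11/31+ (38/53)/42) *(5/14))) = 192972541762 *sqrt(6)/1203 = 392921248.28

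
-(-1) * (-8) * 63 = -504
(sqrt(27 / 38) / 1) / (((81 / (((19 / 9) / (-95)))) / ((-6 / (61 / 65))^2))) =-1690 * sqrt(114) / 1908873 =-0.01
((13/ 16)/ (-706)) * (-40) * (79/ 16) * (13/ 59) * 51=3404505/ 1332928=2.55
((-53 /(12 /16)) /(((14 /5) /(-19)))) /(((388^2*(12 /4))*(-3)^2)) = 0.00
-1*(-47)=47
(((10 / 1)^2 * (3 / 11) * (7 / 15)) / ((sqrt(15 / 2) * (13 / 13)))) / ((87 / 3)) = 28 * sqrt(30) / 957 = 0.16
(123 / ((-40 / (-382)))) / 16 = 23493 / 320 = 73.42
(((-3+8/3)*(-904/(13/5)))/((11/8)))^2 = 1307545600/184041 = 7104.64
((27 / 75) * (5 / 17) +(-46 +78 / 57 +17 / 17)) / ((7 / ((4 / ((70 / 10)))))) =-40168 / 11305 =-3.55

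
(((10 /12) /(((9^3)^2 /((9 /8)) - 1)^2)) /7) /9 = 5 /84351931101018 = 0.00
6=6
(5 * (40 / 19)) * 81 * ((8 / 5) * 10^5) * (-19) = -2592000000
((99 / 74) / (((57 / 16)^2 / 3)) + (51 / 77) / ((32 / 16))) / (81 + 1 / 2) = 1331703 / 167643707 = 0.01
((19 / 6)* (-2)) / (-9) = 19 / 27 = 0.70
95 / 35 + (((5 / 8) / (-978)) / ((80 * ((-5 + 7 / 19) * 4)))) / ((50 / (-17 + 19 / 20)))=279076849769 / 102817792000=2.71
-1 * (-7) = 7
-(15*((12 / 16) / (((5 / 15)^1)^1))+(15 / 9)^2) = -1315 / 36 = -36.53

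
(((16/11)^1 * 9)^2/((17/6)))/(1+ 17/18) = 2239488/71995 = 31.11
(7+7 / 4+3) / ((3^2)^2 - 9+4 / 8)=47 / 290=0.16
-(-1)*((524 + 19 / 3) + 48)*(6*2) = 6940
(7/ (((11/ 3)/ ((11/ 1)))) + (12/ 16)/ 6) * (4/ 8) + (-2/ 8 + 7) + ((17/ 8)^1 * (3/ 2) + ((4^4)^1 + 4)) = 561/ 2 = 280.50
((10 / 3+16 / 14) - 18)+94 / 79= -20462 / 1659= -12.33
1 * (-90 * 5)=-450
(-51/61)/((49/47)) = -2397/2989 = -0.80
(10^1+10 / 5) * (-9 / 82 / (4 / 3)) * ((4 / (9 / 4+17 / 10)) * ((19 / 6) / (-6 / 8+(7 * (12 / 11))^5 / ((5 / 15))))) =-440635536 / 10836603522631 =-0.00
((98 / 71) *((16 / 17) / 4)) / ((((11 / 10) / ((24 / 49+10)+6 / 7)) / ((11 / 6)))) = 22240 / 3621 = 6.14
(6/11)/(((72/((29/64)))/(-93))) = -899/2816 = -0.32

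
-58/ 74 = -29/ 37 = -0.78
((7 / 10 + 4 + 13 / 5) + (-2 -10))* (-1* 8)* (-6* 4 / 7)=-4512 / 35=-128.91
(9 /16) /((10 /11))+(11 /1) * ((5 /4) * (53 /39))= 120461 /6240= 19.30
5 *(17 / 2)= 85 / 2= 42.50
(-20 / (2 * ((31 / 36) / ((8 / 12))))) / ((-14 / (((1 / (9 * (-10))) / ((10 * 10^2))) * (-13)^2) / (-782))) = 66079 / 81375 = 0.81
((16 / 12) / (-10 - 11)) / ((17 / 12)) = -0.04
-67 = -67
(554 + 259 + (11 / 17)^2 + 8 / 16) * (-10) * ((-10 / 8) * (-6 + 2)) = -11761125 / 289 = -40695.93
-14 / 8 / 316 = -7 / 1264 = -0.01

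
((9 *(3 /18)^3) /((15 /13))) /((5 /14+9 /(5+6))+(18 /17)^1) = 17017 /1052820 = 0.02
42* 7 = 294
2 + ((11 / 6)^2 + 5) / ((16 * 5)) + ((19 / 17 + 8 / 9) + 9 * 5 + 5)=2649277 / 48960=54.11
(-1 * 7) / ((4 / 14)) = -49 / 2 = -24.50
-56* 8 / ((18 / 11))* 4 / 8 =-1232 / 9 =-136.89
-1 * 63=-63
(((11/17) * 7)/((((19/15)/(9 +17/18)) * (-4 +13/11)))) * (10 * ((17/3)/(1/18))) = -7580650/589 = -12870.37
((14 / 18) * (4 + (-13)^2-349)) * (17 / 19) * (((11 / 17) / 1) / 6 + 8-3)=-320936 / 513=-625.61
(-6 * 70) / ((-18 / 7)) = 490 / 3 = 163.33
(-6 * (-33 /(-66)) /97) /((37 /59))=-177 /3589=-0.05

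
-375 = -375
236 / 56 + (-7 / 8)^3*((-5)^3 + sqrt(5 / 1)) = 315229 / 3584- 343*sqrt(5) / 512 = 86.46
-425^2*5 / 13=-903125 / 13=-69471.15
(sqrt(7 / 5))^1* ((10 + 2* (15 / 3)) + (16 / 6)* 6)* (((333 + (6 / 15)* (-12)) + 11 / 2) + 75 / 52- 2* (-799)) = 4523553* sqrt(35) / 325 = 82343.69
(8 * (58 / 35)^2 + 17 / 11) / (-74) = -316857 / 997150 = -0.32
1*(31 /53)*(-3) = -93 /53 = -1.75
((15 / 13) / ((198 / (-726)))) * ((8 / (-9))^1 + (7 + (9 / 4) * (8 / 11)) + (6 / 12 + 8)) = -16085 / 234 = -68.74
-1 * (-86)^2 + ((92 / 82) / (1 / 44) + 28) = -300064 / 41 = -7318.63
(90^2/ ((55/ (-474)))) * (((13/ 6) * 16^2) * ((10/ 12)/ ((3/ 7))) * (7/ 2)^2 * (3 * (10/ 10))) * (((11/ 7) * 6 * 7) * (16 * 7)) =-20452555468800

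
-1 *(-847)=847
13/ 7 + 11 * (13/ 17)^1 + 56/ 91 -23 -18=-46589/ 1547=-30.12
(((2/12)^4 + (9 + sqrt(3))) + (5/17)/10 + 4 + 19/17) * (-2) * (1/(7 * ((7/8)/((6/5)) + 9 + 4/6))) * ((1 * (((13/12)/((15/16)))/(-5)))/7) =0.01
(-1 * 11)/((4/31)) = -341/4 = -85.25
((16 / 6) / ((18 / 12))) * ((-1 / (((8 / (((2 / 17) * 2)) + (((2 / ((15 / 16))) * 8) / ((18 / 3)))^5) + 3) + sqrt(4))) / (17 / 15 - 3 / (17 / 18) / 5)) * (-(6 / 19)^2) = 3011499000000 / 1905233301885821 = 0.00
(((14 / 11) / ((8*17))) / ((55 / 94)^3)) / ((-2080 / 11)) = -726761 / 2941510000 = -0.00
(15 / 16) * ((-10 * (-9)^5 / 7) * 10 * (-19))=-420724125 / 28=-15025861.61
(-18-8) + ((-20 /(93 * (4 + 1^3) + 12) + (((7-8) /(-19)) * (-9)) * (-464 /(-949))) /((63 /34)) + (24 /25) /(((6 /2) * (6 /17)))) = -341919990014 /13546239525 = -25.24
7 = 7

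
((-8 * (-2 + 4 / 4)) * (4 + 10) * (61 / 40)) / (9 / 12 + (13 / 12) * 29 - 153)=-5124 / 3625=-1.41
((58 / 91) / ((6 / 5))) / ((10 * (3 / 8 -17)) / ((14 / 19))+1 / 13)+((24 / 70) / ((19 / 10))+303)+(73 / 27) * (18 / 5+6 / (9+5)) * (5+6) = 6598193222 / 15598905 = 422.99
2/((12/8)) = 4/3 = 1.33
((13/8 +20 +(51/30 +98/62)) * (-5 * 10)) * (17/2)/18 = -2625055/4464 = -588.05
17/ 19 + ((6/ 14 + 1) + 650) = 86759/ 133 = 652.32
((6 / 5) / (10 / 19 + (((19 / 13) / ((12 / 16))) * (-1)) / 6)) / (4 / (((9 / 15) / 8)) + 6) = 20007 / 199360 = 0.10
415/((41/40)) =16600/41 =404.88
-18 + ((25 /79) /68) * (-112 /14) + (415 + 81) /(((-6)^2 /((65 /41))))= 3.81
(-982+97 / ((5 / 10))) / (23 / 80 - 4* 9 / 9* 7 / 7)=63040 / 297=212.26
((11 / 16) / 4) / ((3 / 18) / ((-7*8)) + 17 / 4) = 231 / 5708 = 0.04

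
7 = 7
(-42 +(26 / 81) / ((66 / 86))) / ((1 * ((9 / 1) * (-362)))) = 55574 / 4354317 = 0.01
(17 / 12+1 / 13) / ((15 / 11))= 2563 / 2340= 1.10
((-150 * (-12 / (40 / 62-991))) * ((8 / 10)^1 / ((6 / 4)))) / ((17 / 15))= -0.86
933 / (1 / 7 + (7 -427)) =-6531 / 2939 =-2.22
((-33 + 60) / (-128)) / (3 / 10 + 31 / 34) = -2295 / 13184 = -0.17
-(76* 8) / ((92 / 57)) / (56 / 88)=-95304 / 161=-591.95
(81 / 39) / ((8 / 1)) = 27 / 104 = 0.26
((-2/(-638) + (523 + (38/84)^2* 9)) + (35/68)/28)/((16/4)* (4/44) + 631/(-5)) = -11157629155/2675049552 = -4.17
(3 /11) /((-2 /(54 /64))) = -81 /704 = -0.12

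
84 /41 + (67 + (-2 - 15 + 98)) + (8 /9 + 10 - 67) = 34663 /369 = 93.94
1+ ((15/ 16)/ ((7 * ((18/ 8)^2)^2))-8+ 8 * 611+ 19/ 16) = 1195863815/ 244944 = 4882.19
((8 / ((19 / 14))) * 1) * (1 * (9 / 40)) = 1.33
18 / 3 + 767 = 773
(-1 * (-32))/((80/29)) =58/5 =11.60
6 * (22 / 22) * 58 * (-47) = -16356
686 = 686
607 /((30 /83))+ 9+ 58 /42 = 354847 /210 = 1689.75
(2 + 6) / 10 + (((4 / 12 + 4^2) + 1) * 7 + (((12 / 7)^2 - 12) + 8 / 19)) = 1584932 / 13965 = 113.49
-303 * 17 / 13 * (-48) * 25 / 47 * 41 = 253429200 / 611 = 414777.74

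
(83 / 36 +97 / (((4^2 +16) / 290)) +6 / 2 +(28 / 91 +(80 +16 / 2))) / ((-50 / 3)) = -1820849 / 31200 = -58.36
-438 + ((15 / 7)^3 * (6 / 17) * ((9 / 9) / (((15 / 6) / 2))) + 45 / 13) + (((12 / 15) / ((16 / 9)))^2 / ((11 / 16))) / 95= -855031643832 / 1980353375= -431.76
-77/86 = -0.90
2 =2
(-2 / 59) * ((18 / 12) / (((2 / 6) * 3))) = -3 / 59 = -0.05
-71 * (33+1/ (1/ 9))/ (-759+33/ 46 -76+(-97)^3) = 137172/ 42021335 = 0.00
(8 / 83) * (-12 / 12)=-8 / 83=-0.10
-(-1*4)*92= 368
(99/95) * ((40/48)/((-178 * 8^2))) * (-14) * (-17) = -3927/216448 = -0.02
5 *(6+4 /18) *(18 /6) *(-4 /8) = -140 /3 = -46.67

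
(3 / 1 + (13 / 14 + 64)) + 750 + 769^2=592178.93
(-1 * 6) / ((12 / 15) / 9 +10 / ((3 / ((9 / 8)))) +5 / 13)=-14040 / 9883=-1.42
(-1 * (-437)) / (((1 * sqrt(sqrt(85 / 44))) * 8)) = 437 * 11^(1 / 4) * sqrt(2) * 85^(3 / 4) / 680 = 46.33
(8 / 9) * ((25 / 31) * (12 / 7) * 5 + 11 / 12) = 40774 / 5859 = 6.96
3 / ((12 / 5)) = 5 / 4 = 1.25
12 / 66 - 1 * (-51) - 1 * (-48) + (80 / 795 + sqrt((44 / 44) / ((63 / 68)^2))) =3686189 / 36729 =100.36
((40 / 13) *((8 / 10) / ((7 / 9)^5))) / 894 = 314928 / 32555159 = 0.01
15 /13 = 1.15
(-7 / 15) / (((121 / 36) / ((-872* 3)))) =363.21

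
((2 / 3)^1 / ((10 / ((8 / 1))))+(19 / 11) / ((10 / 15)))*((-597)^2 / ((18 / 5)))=40828631 / 132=309307.81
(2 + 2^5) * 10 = 340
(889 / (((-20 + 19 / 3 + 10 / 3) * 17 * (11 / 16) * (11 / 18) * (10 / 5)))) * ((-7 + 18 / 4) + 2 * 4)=-192024 / 5797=-33.12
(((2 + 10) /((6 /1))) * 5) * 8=80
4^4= 256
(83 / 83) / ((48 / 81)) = 27 / 16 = 1.69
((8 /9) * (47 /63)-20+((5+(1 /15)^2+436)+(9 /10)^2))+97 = 519.48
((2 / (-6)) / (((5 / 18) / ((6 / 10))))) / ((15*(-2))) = 0.02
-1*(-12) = 12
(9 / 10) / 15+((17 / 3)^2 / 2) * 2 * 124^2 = 222183227 / 450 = 493740.50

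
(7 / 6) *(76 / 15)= 5.91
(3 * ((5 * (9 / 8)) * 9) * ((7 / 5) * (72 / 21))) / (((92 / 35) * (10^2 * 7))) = 729 / 1840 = 0.40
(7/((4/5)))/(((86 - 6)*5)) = 7/320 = 0.02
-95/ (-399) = 0.24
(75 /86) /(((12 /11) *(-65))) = -55 /4472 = -0.01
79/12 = 6.58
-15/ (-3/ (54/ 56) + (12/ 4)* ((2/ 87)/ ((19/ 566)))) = 14.20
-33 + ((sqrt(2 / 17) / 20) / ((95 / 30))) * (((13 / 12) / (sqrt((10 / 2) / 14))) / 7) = -33 + 13 * sqrt(595) / 226100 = -33.00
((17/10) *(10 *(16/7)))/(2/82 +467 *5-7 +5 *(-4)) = 0.02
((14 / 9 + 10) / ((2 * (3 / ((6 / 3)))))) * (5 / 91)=40 / 189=0.21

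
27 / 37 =0.73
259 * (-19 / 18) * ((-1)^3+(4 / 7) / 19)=1591 / 6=265.17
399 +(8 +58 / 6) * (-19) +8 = 214 / 3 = 71.33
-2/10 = -0.20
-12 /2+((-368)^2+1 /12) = 1625017 /12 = 135418.08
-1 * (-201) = 201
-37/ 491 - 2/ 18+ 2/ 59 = -39778/ 260721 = -0.15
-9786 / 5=-1957.20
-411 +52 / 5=-2003 / 5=-400.60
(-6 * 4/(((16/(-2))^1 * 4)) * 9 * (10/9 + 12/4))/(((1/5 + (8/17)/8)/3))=28305/88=321.65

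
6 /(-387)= -2 /129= -0.02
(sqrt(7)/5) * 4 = 4 * sqrt(7)/5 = 2.12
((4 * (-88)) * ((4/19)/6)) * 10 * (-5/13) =47.50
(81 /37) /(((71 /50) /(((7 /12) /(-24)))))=-0.04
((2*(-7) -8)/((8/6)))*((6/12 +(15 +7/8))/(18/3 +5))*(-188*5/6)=30785/8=3848.12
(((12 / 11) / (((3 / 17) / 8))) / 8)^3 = 314432 / 1331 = 236.24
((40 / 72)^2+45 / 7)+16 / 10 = 23636 / 2835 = 8.34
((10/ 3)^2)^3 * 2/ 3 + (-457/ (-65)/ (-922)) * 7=914.44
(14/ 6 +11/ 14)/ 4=131/ 168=0.78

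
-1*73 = -73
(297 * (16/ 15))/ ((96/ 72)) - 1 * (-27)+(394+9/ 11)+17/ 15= 108991/ 165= 660.55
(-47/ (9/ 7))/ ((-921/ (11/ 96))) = 3619/ 795744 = 0.00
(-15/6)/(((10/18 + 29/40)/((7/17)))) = -6300/7837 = -0.80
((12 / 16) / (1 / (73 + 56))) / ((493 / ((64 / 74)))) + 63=1152279 / 18241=63.17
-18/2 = -9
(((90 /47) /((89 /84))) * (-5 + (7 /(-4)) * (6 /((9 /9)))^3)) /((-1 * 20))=144774 /4183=34.61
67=67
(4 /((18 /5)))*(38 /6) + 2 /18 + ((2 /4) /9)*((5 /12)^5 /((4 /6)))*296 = 2783657 /373248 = 7.46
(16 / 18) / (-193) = -8 / 1737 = -0.00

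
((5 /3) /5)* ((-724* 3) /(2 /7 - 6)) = 126.70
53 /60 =0.88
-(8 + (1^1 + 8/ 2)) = -13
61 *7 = 427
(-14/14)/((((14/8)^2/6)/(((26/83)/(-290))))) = 1248/589715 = 0.00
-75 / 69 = -25 / 23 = -1.09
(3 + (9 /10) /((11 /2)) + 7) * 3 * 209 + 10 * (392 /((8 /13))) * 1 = 12742.60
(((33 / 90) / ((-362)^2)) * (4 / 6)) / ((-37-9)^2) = 11 / 12478009680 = 0.00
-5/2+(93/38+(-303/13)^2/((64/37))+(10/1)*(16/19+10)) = 422.43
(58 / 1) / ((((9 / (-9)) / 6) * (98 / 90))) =-15660 / 49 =-319.59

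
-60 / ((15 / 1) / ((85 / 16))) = -85 / 4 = -21.25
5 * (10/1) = 50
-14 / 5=-2.80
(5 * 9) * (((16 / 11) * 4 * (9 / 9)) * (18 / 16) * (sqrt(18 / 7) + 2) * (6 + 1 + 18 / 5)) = 103032 * sqrt(14) / 77 + 68688 / 11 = 11250.99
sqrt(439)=20.95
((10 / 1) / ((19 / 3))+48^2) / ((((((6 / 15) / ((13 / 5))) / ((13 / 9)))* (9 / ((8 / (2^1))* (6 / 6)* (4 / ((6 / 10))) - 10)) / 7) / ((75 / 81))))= 10796353750 / 41553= 259821.28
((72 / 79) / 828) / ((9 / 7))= 14 / 16353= 0.00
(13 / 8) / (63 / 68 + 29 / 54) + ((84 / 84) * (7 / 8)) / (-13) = 291475 / 279448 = 1.04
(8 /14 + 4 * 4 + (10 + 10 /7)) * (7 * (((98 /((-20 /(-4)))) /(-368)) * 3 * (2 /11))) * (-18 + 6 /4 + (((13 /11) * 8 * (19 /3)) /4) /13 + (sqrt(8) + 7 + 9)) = -14406 * sqrt(2) /1265-103243 /27830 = -19.82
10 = 10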